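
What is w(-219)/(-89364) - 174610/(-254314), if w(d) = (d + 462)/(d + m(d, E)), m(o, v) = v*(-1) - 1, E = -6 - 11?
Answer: 527940491737/768913801348 ≈ 0.68661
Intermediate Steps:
E = -17
m(o, v) = -1 - v (m(o, v) = -v - 1 = -1 - v)
w(d) = (462 + d)/(16 + d) (w(d) = (d + 462)/(d + (-1 - 1*(-17))) = (462 + d)/(d + (-1 + 17)) = (462 + d)/(d + 16) = (462 + d)/(16 + d))
w(-219)/(-89364) - 174610/(-254314) = ((462 - 219)/(16 - 219))/(-89364) - 174610/(-254314) = (243/(-203))*(-1/89364) - 174610*(-1/254314) = -1/203*243*(-1/89364) + 87305/127157 = -243/203*(-1/89364) + 87305/127157 = 81/6046964 + 87305/127157 = 527940491737/768913801348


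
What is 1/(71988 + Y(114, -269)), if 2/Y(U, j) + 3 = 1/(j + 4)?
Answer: 398/28650959 ≈ 1.3891e-5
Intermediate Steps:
Y(U, j) = 2/(-3 + 1/(4 + j)) (Y(U, j) = 2/(-3 + 1/(j + 4)) = 2/(-3 + 1/(4 + j)))
1/(71988 + Y(114, -269)) = 1/(71988 + 2*(-4 - 1*(-269))/(11 + 3*(-269))) = 1/(71988 + 2*(-4 + 269)/(11 - 807)) = 1/(71988 + 2*265/(-796)) = 1/(71988 + 2*(-1/796)*265) = 1/(71988 - 265/398) = 1/(28650959/398) = 398/28650959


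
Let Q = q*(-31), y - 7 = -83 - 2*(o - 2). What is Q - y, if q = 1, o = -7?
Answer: 27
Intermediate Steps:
y = -58 (y = 7 + (-83 - 2*(-7 - 2)) = 7 + (-83 - 2*(-9)) = 7 + (-83 - 1*(-18)) = 7 + (-83 + 18) = 7 - 65 = -58)
Q = -31 (Q = 1*(-31) = -31)
Q - y = -31 - 1*(-58) = -31 + 58 = 27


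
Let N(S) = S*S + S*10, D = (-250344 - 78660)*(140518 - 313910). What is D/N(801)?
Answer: 6338517952/72179 ≈ 87817.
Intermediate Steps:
D = 57046661568 (D = -329004*(-173392) = 57046661568)
N(S) = S² + 10*S
D/N(801) = 57046661568/((801*(10 + 801))) = 57046661568/((801*811)) = 57046661568/649611 = 57046661568*(1/649611) = 6338517952/72179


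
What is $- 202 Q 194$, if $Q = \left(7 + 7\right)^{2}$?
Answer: $-7680848$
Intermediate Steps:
$Q = 196$ ($Q = 14^{2} = 196$)
$- 202 Q 194 = \left(-202\right) 196 \cdot 194 = \left(-39592\right) 194 = -7680848$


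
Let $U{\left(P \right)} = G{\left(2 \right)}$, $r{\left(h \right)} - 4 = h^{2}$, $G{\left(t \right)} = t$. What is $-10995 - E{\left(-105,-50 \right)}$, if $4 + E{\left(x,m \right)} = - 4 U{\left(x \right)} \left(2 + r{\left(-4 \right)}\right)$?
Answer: $-10815$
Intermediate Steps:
$r{\left(h \right)} = 4 + h^{2}$
$U{\left(P \right)} = 2$
$E{\left(x,m \right)} = -180$ ($E{\left(x,m \right)} = -4 + \left(-4\right) 2 \left(2 + \left(4 + \left(-4\right)^{2}\right)\right) = -4 - 8 \left(2 + \left(4 + 16\right)\right) = -4 - 8 \left(2 + 20\right) = -4 - 176 = -180$)
$-10995 - E{\left(-105,-50 \right)} = -10995 - -180 = -10995 + 180 = -10815$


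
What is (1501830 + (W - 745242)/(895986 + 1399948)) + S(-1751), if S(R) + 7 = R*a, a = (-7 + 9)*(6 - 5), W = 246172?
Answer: 1720022813872/1147967 ≈ 1.4983e+6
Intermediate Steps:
a = 2 (a = 2*1 = 2)
S(R) = -7 + 2*R (S(R) = -7 + R*2 = -7 + 2*R)
(1501830 + (W - 745242)/(895986 + 1399948)) + S(-1751) = (1501830 + (246172 - 745242)/(895986 + 1399948)) + (-7 + 2*(-1751)) = (1501830 - 499070/2295934) + (-7 - 3502) = (1501830 - 499070*1/2295934) - 3509 = (1501830 - 249535/1147967) - 3509 = 1724051030075/1147967 - 3509 = 1720022813872/1147967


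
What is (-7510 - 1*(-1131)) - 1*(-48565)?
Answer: 42186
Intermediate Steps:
(-7510 - 1*(-1131)) - 1*(-48565) = (-7510 + 1131) + 48565 = -6379 + 48565 = 42186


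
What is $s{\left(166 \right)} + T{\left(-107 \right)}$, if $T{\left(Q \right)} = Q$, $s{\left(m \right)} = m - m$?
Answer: $-107$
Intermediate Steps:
$s{\left(m \right)} = 0$
$s{\left(166 \right)} + T{\left(-107 \right)} = 0 - 107 = -107$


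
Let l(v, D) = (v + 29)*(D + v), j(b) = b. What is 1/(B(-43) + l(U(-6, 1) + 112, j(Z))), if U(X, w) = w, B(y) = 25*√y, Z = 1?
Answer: 16188/262078219 - 25*I*√43/262078219 ≈ 6.1768e-5 - 6.2552e-7*I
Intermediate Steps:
l(v, D) = (29 + v)*(D + v)
1/(B(-43) + l(U(-6, 1) + 112, j(Z))) = 1/(25*√(-43) + ((1 + 112)² + 29*1 + 29*(1 + 112) + 1*(1 + 112))) = 1/(25*(I*√43) + (113² + 29 + 29*113 + 1*113)) = 1/(25*I*√43 + (12769 + 29 + 3277 + 113)) = 1/(25*I*√43 + 16188) = 1/(16188 + 25*I*√43)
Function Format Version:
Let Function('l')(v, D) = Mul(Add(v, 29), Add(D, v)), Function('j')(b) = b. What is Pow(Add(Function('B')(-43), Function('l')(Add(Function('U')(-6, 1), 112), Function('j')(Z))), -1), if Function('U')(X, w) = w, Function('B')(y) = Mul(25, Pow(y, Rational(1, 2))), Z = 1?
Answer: Add(Rational(16188, 262078219), Mul(Rational(-25, 262078219), I, Pow(43, Rational(1, 2)))) ≈ Add(6.1768e-5, Mul(-6.2552e-7, I))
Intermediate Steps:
Function('l')(v, D) = Mul(Add(29, v), Add(D, v))
Pow(Add(Function('B')(-43), Function('l')(Add(Function('U')(-6, 1), 112), Function('j')(Z))), -1) = Pow(Add(Mul(25, Pow(-43, Rational(1, 2))), Add(Pow(Add(1, 112), 2), Mul(29, 1), Mul(29, Add(1, 112)), Mul(1, Add(1, 112)))), -1) = Pow(Add(Mul(25, Mul(I, Pow(43, Rational(1, 2)))), Add(Pow(113, 2), 29, Mul(29, 113), Mul(1, 113))), -1) = Pow(Add(Mul(25, I, Pow(43, Rational(1, 2))), Add(12769, 29, 3277, 113)), -1) = Pow(Add(Mul(25, I, Pow(43, Rational(1, 2))), 16188), -1) = Pow(Add(16188, Mul(25, I, Pow(43, Rational(1, 2)))), -1)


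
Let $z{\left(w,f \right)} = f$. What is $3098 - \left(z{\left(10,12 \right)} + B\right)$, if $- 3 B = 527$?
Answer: $\frac{9785}{3} \approx 3261.7$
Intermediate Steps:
$B = - \frac{527}{3}$ ($B = \left(- \frac{1}{3}\right) 527 = - \frac{527}{3} \approx -175.67$)
$3098 - \left(z{\left(10,12 \right)} + B\right) = 3098 - \left(12 - \frac{527}{3}\right) = 3098 - - \frac{491}{3} = 3098 + \frac{491}{3} = \frac{9785}{3}$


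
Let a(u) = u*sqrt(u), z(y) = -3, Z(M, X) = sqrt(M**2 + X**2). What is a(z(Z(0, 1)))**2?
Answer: -27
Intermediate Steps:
a(u) = u**(3/2)
a(z(Z(0, 1)))**2 = ((-3)**(3/2))**2 = (-3*I*sqrt(3))**2 = -27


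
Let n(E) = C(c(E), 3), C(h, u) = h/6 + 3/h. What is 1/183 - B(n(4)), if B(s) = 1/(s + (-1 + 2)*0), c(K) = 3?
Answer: -121/183 ≈ -0.66120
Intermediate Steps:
C(h, u) = 3/h + h/6 (C(h, u) = h*(1/6) + 3/h = h/6 + 3/h = 3/h + h/6)
n(E) = 3/2 (n(E) = 3/3 + (1/6)*3 = 3*(1/3) + 1/2 = 1 + 1/2 = 3/2)
B(s) = 1/s (B(s) = 1/(s + 1*0) = 1/(s + 0) = 1/s)
1/183 - B(n(4)) = 1/183 - 1/3/2 = 1/183 - 1*2/3 = 1/183 - 2/3 = -121/183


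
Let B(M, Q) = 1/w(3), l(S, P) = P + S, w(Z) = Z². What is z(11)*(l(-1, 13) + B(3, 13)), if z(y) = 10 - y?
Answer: -109/9 ≈ -12.111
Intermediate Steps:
B(M, Q) = ⅑ (B(M, Q) = 1/(3²) = 1/9 = ⅑)
z(11)*(l(-1, 13) + B(3, 13)) = (10 - 1*11)*((13 - 1) + ⅑) = (10 - 11)*(12 + ⅑) = -1*109/9 = -109/9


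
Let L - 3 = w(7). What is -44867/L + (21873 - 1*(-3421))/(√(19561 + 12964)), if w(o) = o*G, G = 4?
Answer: -44867/31 + 25294*√1301/6505 ≈ -1307.1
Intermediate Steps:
w(o) = 4*o (w(o) = o*4 = 4*o)
L = 31 (L = 3 + 4*7 = 3 + 28 = 31)
-44867/L + (21873 - 1*(-3421))/(√(19561 + 12964)) = -44867/31 + (21873 - 1*(-3421))/(√(19561 + 12964)) = -44867*1/31 + (21873 + 3421)/(√32525) = -44867/31 + 25294/((5*√1301)) = -44867/31 + 25294*(√1301/6505) = -44867/31 + 25294*√1301/6505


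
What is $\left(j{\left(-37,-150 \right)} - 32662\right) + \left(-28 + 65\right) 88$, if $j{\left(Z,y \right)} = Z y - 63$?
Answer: $-23919$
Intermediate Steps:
$j{\left(Z,y \right)} = -63 + Z y$
$\left(j{\left(-37,-150 \right)} - 32662\right) + \left(-28 + 65\right) 88 = \left(\left(-63 - -5550\right) - 32662\right) + \left(-28 + 65\right) 88 = \left(\left(-63 + 5550\right) - 32662\right) + 37 \cdot 88 = \left(5487 - 32662\right) + 3256 = -27175 + 3256 = -23919$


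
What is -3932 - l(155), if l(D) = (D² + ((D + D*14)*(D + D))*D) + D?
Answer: -111744362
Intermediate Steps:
l(D) = D + D² + 30*D³ (l(D) = (D² + ((D + 14*D)*(2*D))*D) + D = (D² + ((15*D)*(2*D))*D) + D = (D² + (30*D²)*D) + D = (D² + 30*D³) + D = D + D² + 30*D³)
-3932 - l(155) = -3932 - 155*(1 + 155 + 30*155²) = -3932 - 155*(1 + 155 + 30*24025) = -3932 - 155*(1 + 155 + 720750) = -3932 - 155*720906 = -3932 - 1*111740430 = -3932 - 111740430 = -111744362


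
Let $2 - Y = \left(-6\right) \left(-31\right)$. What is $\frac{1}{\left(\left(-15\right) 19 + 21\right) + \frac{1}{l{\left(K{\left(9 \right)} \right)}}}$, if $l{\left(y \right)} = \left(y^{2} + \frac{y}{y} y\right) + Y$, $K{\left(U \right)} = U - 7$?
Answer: $- \frac{178}{46993} \approx -0.0037878$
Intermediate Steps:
$K{\left(U \right)} = -7 + U$ ($K{\left(U \right)} = U - 7 = -7 + U$)
$Y = -184$ ($Y = 2 - \left(-6\right) \left(-31\right) = 2 - 186 = -184$)
$l{\left(y \right)} = -184 + y + y^{2}$ ($l{\left(y \right)} = \left(y^{2} + \frac{y}{y} y\right) - 184 = \left(y^{2} + 1 y\right) - 184 = \left(y^{2} + y\right) - 184 = \left(y + y^{2}\right) - 184 = -184 + y + y^{2}$)
$\frac{1}{\left(\left(-15\right) 19 + 21\right) + \frac{1}{l{\left(K{\left(9 \right)} \right)}}} = \frac{1}{\left(\left(-15\right) 19 + 21\right) + \frac{1}{-184 + \left(-7 + 9\right) + \left(-7 + 9\right)^{2}}} = \frac{1}{\left(-285 + 21\right) + \frac{1}{-184 + 2 + 2^{2}}} = \frac{1}{-264 + \frac{1}{-184 + 2 + 4}} = \frac{1}{-264 + \frac{1}{-178}} = \frac{1}{-264 - \frac{1}{178}} = \frac{1}{- \frac{46993}{178}} = - \frac{178}{46993}$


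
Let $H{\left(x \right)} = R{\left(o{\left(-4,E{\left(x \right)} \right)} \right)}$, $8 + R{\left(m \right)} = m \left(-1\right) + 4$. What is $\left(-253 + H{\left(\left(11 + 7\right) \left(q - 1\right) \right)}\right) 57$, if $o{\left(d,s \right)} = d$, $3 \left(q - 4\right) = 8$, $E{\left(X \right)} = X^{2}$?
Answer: $-14421$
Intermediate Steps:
$q = \frac{20}{3}$ ($q = 4 + \frac{1}{3} \cdot 8 = 4 + \frac{8}{3} = \frac{20}{3} \approx 6.6667$)
$R{\left(m \right)} = -4 - m$ ($R{\left(m \right)} = -8 + \left(m \left(-1\right) + 4\right) = -8 - \left(-4 + m\right) = -4 - m$)
$H{\left(x \right)} = 0$ ($H{\left(x \right)} = -4 - -4 = -4 + 4 = 0$)
$\left(-253 + H{\left(\left(11 + 7\right) \left(q - 1\right) \right)}\right) 57 = \left(-253 + 0\right) 57 = \left(-253\right) 57 = -14421$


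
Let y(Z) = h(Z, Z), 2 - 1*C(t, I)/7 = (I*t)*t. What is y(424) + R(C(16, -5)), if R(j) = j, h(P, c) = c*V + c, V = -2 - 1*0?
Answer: 8550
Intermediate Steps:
V = -2 (V = -2 + 0 = -2)
C(t, I) = 14 - 7*I*t² (C(t, I) = 14 - 7*I*t*t = 14 - 7*I*t²)
h(P, c) = -c (h(P, c) = c*(-2) + c = -2*c + c = -c)
y(Z) = -Z
y(424) + R(C(16, -5)) = -1*424 + (14 - 7*(-5)*16²) = -424 + (14 - 7*(-5)*256) = -424 + (14 + 8960) = -424 + 8974 = 8550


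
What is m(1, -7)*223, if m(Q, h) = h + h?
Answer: -3122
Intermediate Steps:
m(Q, h) = 2*h
m(1, -7)*223 = (2*(-7))*223 = -14*223 = -3122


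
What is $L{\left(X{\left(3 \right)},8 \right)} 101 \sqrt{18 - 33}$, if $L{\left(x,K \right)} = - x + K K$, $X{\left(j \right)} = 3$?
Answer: $6161 i \sqrt{15} \approx 23861.0 i$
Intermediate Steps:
$L{\left(x,K \right)} = K^{2} - x$ ($L{\left(x,K \right)} = - x + K^{2} = K^{2} - x$)
$L{\left(X{\left(3 \right)},8 \right)} 101 \sqrt{18 - 33} = \left(8^{2} - 3\right) 101 \sqrt{18 - 33} = \left(64 - 3\right) 101 \sqrt{-15} = 61 \cdot 101 i \sqrt{15} = 6161 i \sqrt{15}$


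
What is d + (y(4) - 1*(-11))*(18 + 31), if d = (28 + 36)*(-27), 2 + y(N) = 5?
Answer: -1042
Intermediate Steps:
y(N) = 3 (y(N) = -2 + 5 = 3)
d = -1728 (d = 64*(-27) = -1728)
d + (y(4) - 1*(-11))*(18 + 31) = -1728 + (3 - 1*(-11))*(18 + 31) = -1728 + (3 + 11)*49 = -1728 + 14*49 = -1728 + 686 = -1042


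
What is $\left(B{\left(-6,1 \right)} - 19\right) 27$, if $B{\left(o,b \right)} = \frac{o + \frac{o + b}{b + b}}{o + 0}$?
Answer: $- \frac{1899}{4} \approx -474.75$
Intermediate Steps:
$B{\left(o,b \right)} = \frac{o + \frac{b + o}{2 b}}{o}$
$\left(B{\left(-6,1 \right)} - 19\right) 27 = \left(\left(1 + \frac{1}{2 \cdot 1} + \frac{1}{2 \left(-6\right)}\right) - 19\right) 27 = \left(\left(1 + \frac{1}{2} \cdot 1 + \frac{1}{2} \left(- \frac{1}{6}\right)\right) - 19\right) 27 = \left(\left(1 + \frac{1}{2} - \frac{1}{12}\right) - 19\right) 27 = \left(\frac{17}{12} - 19\right) 27 = \left(- \frac{211}{12}\right) 27 = - \frac{1899}{4}$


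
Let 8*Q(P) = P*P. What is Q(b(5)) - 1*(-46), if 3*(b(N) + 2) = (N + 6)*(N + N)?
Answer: 1766/9 ≈ 196.22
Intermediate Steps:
b(N) = -2 + 2*N*(6 + N)/3 (b(N) = -2 + ((N + 6)*(N + N))/3 = -2 + ((6 + N)*(2*N))/3 = -2 + (2*N*(6 + N))/3 = -2 + 2*N*(6 + N)/3)
Q(P) = P²/8 (Q(P) = (P*P)/8 = P²/8)
Q(b(5)) - 1*(-46) = (-2 + 4*5 + (⅔)*5²)²/8 - 1*(-46) = (-2 + 20 + (⅔)*25)²/8 + 46 = (-2 + 20 + 50/3)²/8 + 46 = (104/3)²/8 + 46 = (⅛)*(10816/9) + 46 = 1352/9 + 46 = 1766/9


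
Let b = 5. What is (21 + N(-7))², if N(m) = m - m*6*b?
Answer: 50176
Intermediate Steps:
N(m) = -29*m (N(m) = m - m*6*5 = m - 6*m*5 = m - 30*m = -29*m)
(21 + N(-7))² = (21 - 29*(-7))² = (21 + 203)² = 224² = 50176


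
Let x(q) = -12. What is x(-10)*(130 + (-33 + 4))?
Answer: -1212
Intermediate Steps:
x(-10)*(130 + (-33 + 4)) = -12*(130 + (-33 + 4)) = -12*(130 - 29) = -12*101 = -1212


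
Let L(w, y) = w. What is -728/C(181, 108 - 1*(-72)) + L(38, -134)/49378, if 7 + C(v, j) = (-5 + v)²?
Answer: -17385181/764593641 ≈ -0.022738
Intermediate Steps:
C(v, j) = -7 + (-5 + v)²
-728/C(181, 108 - 1*(-72)) + L(38, -134)/49378 = -728/(-7 + (-5 + 181)²) + 38/49378 = -728/(-7 + 176²) + 38*(1/49378) = -728/(-7 + 30976) + 19/24689 = -728/30969 + 19/24689 = -17385181/764593641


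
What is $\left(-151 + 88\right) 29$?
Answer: $-1827$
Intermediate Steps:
$\left(-151 + 88\right) 29 = \left(-63\right) 29 = -1827$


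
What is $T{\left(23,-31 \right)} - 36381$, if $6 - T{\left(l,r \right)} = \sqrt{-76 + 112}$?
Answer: $-36381$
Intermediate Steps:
$T{\left(l,r \right)} = 0$ ($T{\left(l,r \right)} = 6 - \sqrt{-76 + 112} = 6 - \sqrt{36} = 6 - 6 = 0$)
$T{\left(23,-31 \right)} - 36381 = 0 - 36381 = -36381$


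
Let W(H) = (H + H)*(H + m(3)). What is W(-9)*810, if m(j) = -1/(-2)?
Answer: 123930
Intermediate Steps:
m(j) = 1/2 (m(j) = -1*(-1/2) = 1/2)
W(H) = 2*H*(1/2 + H) (W(H) = (H + H)*(H + 1/2) = (2*H)*(1/2 + H) = 2*H*(1/2 + H))
W(-9)*810 = -9*(1 + 2*(-9))*810 = -9*(1 - 18)*810 = -9*(-17)*810 = 153*810 = 123930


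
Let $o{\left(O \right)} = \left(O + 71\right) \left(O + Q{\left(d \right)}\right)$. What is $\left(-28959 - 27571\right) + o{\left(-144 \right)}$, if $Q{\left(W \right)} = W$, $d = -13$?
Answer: $-45069$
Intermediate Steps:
$o{\left(O \right)} = \left(-13 + O\right) \left(71 + O\right)$ ($o{\left(O \right)} = \left(O + 71\right) \left(O - 13\right) = \left(71 + O\right) \left(-13 + O\right) = \left(-13 + O\right) \left(71 + O\right)$)
$\left(-28959 - 27571\right) + o{\left(-144 \right)} = \left(-28959 - 27571\right) + \left(-923 + \left(-144\right)^{2} + 58 \left(-144\right)\right) = -56530 - -11461 = -56530 + 11461 = -45069$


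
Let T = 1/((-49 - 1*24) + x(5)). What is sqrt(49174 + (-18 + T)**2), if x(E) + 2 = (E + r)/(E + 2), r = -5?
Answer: sqrt(278428951)/75 ≈ 222.48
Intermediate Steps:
x(E) = -2 + (-5 + E)/(2 + E) (x(E) = -2 + (E - 5)/(E + 2) = -2 + (-5 + E)/(2 + E))
T = -1/75 (T = 1/((-49 - 1*24) + (-9 - 1*5)/(2 + 5)) = 1/((-49 - 24) + (-9 - 5)/7) = 1/(-73 + (1/7)*(-14)) = 1/(-73 - 2) = 1/(-75) = -1/75 ≈ -0.013333)
sqrt(49174 + (-18 + T)**2) = sqrt(49174 + (-18 - 1/75)**2) = sqrt(49174 + (-1351/75)**2) = sqrt(49174 + 1825201/5625) = sqrt(278428951/5625) = sqrt(278428951)/75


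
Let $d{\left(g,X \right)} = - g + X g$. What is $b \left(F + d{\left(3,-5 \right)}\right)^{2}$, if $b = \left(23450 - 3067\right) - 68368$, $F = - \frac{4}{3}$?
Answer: $- \frac{53807180}{3} \approx -1.7936 \cdot 10^{7}$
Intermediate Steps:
$F = - \frac{4}{3}$ ($F = \left(-4\right) \frac{1}{3} = - \frac{4}{3} \approx -1.3333$)
$b = -47985$ ($b = 20383 - 68368 = -47985$)
$b \left(F + d{\left(3,-5 \right)}\right)^{2} = - 47985 \left(- \frac{4}{3} + 3 \left(-1 - 5\right)\right)^{2} = - 47985 \left(- \frac{4}{3} + 3 \left(-6\right)\right)^{2} = - 47985 \left(- \frac{4}{3} - 18\right)^{2} = - 47985 \left(- \frac{58}{3}\right)^{2} = \left(-47985\right) \frac{3364}{9} = - \frac{53807180}{3}$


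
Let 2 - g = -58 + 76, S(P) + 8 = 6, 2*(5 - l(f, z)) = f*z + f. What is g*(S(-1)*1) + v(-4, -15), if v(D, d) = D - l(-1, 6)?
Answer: 39/2 ≈ 19.500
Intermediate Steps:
l(f, z) = 5 - f/2 - f*z/2 (l(f, z) = 5 - (f*z + f)/2 = 5 - (f + f*z)/2 = 5 + (-f/2 - f*z/2) = 5 - f/2 - f*z/2)
S(P) = -2 (S(P) = -8 + 6 = -2)
v(D, d) = -17/2 + D (v(D, d) = D - (5 - 1/2*(-1) - 1/2*(-1)*6) = D - (5 + 1/2 + 3) = D - 1*17/2 = D - 17/2 = -17/2 + D)
g = -16 (g = 2 - (-58 + 76) = 2 - 1*18 = 2 - 18 = -16)
g*(S(-1)*1) + v(-4, -15) = -(-32) + (-17/2 - 4) = -16*(-2) - 25/2 = 32 - 25/2 = 39/2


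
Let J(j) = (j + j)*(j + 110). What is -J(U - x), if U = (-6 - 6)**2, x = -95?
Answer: -166822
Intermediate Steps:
U = 144 (U = (-12)**2 = 144)
J(j) = 2*j*(110 + j) (J(j) = (2*j)*(110 + j) = 2*j*(110 + j))
-J(U - x) = -2*(144 - 1*(-95))*(110 + (144 - 1*(-95))) = -2*(144 + 95)*(110 + (144 + 95)) = -2*239*(110 + 239) = -2*239*349 = -1*166822 = -166822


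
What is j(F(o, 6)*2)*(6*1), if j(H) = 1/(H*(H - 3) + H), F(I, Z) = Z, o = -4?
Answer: 1/20 ≈ 0.050000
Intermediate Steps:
j(H) = 1/(H + H*(-3 + H)) (j(H) = 1/(H*(-3 + H) + H) = 1/(H + H*(-3 + H)))
j(F(o, 6)*2)*(6*1) = (1/(((6*2))*(-2 + 6*2)))*(6*1) = (1/(12*(-2 + 12)))*6 = ((1/12)/10)*6 = ((1/12)*(1/10))*6 = (1/120)*6 = 1/20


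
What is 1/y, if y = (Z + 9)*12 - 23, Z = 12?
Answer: 1/229 ≈ 0.0043668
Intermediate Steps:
y = 229 (y = (12 + 9)*12 - 23 = 21*12 - 23 = 252 - 23 = 229)
1/y = 1/229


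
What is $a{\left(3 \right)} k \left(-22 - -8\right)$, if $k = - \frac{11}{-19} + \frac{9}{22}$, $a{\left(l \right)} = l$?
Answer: $- \frac{8673}{209} \approx -41.498$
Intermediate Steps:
$k = \frac{413}{418}$ ($k = \left(-11\right) \left(- \frac{1}{19}\right) + 9 \cdot \frac{1}{22} = \frac{11}{19} + \frac{9}{22} = \frac{413}{418} \approx 0.98804$)
$a{\left(3 \right)} k \left(-22 - -8\right) = 3 \cdot \frac{413}{418} \left(-22 - -8\right) = \frac{1239 \left(-22 + 8\right)}{418} = \frac{1239}{418} \left(-14\right) = - \frac{8673}{209}$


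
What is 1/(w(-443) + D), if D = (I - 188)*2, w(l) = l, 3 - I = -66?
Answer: -1/681 ≈ -0.0014684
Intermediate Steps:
I = 69 (I = 3 - 1*(-66) = 3 + 66 = 69)
D = -238 (D = (69 - 188)*2 = -119*2 = -238)
1/(w(-443) + D) = 1/(-443 - 238) = 1/(-681) = -1/681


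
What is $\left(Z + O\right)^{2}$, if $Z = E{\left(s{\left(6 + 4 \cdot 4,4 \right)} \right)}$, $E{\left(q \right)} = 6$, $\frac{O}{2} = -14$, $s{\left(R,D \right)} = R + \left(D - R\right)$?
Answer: $484$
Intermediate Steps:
$s{\left(R,D \right)} = D$
$O = -28$ ($O = 2 \left(-14\right) = -28$)
$Z = 6$
$\left(Z + O\right)^{2} = \left(6 - 28\right)^{2} = \left(-22\right)^{2} = 484$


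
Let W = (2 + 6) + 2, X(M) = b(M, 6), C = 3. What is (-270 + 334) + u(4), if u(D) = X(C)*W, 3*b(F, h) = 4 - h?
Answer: 172/3 ≈ 57.333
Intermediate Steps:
b(F, h) = 4/3 - h/3 (b(F, h) = (4 - h)/3 = 4/3 - h/3)
X(M) = -2/3 (X(M) = 4/3 - 1/3*6 = 4/3 - 2 = -2/3)
W = 10 (W = 8 + 2 = 10)
u(D) = -20/3 (u(D) = -2/3*10 = -20/3)
(-270 + 334) + u(4) = (-270 + 334) - 20/3 = 64 - 20/3 = 172/3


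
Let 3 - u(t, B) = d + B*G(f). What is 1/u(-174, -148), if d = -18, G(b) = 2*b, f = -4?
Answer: -1/1163 ≈ -0.00085985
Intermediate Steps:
u(t, B) = 21 + 8*B (u(t, B) = 3 - (-18 + B*(2*(-4))) = 3 - (-18 + B*(-8)) = 3 - (-18 - 8*B) = 3 + (18 + 8*B) = 21 + 8*B)
1/u(-174, -148) = 1/(21 + 8*(-148)) = 1/(21 - 1184) = 1/(-1163) = -1/1163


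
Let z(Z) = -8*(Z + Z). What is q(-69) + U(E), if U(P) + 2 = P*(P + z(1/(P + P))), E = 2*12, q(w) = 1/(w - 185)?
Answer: 143763/254 ≈ 566.00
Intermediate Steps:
q(w) = 1/(-185 + w)
z(Z) = -16*Z
E = 24
U(P) = -2 + P*(P - 8/P) (U(P) = -2 + P*(P - 16/(P + P)) = -2 + P*(P - 16*1/(2*P)) = -2 + P*(P - 8/P))
q(-69) + U(E) = 1/(-185 - 69) + (-10 + 24²) = 1/(-254) + (-10 + 576) = -1/254 + 566 = 143763/254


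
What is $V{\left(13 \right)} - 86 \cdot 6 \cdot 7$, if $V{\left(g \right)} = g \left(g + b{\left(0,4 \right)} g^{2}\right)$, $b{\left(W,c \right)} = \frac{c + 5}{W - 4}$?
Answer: $- \frac{33545}{4} \approx -8386.3$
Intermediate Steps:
$b{\left(W,c \right)} = \frac{5 + c}{-4 + W}$
$V{\left(g \right)} = g \left(g - \frac{9 g^{2}}{4}\right)$ ($V{\left(g \right)} = g \left(g + \frac{5 + 4}{-4 + 0} g^{2}\right) = g \left(g + \frac{1}{-4} \cdot 9 g^{2}\right) = g \left(g + \left(- \frac{1}{4}\right) 9 g^{2}\right) = g \left(g - \frac{9 g^{2}}{4}\right)$)
$V{\left(13 \right)} - 86 \cdot 6 \cdot 7 = \frac{13^{2} \left(4 - 117\right)}{4} - 86 \cdot 6 \cdot 7 = \frac{1}{4} \cdot 169 \left(4 - 117\right) - 3612 = \frac{1}{4} \cdot 169 \left(-113\right) - 3612 = - \frac{19097}{4} - 3612 = - \frac{33545}{4}$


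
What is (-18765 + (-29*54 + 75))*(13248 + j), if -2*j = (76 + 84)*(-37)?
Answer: -328309248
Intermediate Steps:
j = 2960 (j = -(76 + 84)*(-37)/2 = -80*(-37) = -½*(-5920) = 2960)
(-18765 + (-29*54 + 75))*(13248 + j) = (-18765 + (-29*54 + 75))*(13248 + 2960) = (-18765 + (-1566 + 75))*16208 = (-18765 - 1491)*16208 = -20256*16208 = -328309248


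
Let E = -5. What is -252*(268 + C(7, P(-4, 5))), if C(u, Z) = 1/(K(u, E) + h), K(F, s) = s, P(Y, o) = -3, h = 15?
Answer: -337806/5 ≈ -67561.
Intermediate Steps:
C(u, Z) = ⅒ (C(u, Z) = 1/(-5 + 15) = 1/10 = ⅒)
-252*(268 + C(7, P(-4, 5))) = -252*(268 + ⅒) = -252*2681/10 = -337806/5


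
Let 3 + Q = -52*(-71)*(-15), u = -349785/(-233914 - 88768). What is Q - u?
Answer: -17871446991/322682 ≈ -55384.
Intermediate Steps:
u = 349785/322682 (u = -349785/(-322682) = -349785*(-1/322682) = 349785/322682 ≈ 1.0840)
Q = -55383 (Q = -3 - 52*(-71)*(-15) = -3 + 3692*(-15) = -3 - 55380 = -55383)
Q - u = -55383 - 1*349785/322682 = -55383 - 349785/322682 = -17871446991/322682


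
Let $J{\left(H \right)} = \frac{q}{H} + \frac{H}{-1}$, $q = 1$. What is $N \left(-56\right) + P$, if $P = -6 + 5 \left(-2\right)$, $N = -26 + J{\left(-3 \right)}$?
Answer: $\frac{3872}{3} \approx 1290.7$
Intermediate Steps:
$J{\left(H \right)} = \frac{1}{H} - H$ ($J{\left(H \right)} = 1 \frac{1}{H} + \frac{H}{-1} = \frac{1}{H} + H \left(-1\right) = \frac{1}{H} - H$)
$N = - \frac{70}{3}$ ($N = -26 + \left(\frac{1}{-3} - -3\right) = -26 + \left(- \frac{1}{3} + 3\right) = -26 + \frac{8}{3} = - \frac{70}{3} \approx -23.333$)
$P = -16$ ($P = -6 - 10 = -16$)
$N \left(-56\right) + P = \left(- \frac{70}{3}\right) \left(-56\right) - 16 = \frac{3920}{3} - 16 = \frac{3872}{3}$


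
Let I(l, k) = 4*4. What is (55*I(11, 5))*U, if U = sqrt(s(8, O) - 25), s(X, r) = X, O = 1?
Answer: 880*I*sqrt(17) ≈ 3628.3*I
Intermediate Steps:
I(l, k) = 16
U = I*sqrt(17) (U = sqrt(8 - 25) = sqrt(-17) = I*sqrt(17) ≈ 4.1231*I)
(55*I(11, 5))*U = (55*16)*(I*sqrt(17)) = 880*(I*sqrt(17)) = 880*I*sqrt(17)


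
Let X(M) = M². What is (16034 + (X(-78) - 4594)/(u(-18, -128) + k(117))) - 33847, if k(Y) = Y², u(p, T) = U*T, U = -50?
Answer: -357843867/20089 ≈ -17813.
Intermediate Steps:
u(p, T) = -50*T
(16034 + (X(-78) - 4594)/(u(-18, -128) + k(117))) - 33847 = (16034 + ((-78)² - 4594)/(-50*(-128) + 117²)) - 33847 = (16034 + (6084 - 4594)/(6400 + 13689)) - 33847 = (16034 + 1490/20089) - 33847 = 322108516/20089 - 33847 = -357843867/20089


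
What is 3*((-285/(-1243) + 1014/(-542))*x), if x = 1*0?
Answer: 0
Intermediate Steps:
x = 0
3*((-285/(-1243) + 1014/(-542))*x) = 3*((-285/(-1243) + 1014/(-542))*0) = 3*((-285*(-1/1243) + 1014*(-1/542))*0) = 3*((285/1243 - 507/271)*0) = 3*(-552966/336853*0) = 3*0 = 0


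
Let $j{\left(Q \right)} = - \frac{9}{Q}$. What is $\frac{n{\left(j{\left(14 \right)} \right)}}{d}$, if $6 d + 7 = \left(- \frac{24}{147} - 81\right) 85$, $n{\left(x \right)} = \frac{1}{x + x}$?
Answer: $\frac{343}{507582} \approx 0.00067575$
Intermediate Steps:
$n{\left(x \right)} = \frac{1}{2 x}$
$d = - \frac{56398}{49}$ ($d = - \frac{7}{6} + \frac{\left(- \frac{24}{147} - 81\right) 85}{6} = - \frac{7}{6} + \frac{\left(\left(-24\right) \frac{1}{147} - 81\right) 85}{6} = - \frac{7}{6} + \frac{\left(- \frac{8}{49} - 81\right) 85}{6} = - \frac{7}{6} + \frac{\left(- \frac{3977}{49}\right) 85}{6} = - \frac{7}{6} + \frac{1}{6} \left(- \frac{338045}{49}\right) = - \frac{7}{6} - \frac{338045}{294} = - \frac{56398}{49} \approx -1151.0$)
$\frac{n{\left(j{\left(14 \right)} \right)}}{d} = \frac{\frac{1}{2} \frac{1}{\left(-9\right) \frac{1}{14}}}{- \frac{56398}{49}} = \frac{1}{2 \left(\left(-9\right) \frac{1}{14}\right)} \left(- \frac{49}{56398}\right) = \frac{1}{2 \left(- \frac{9}{14}\right)} \left(- \frac{49}{56398}\right) = \frac{1}{2} \left(- \frac{14}{9}\right) \left(- \frac{49}{56398}\right) = \left(- \frac{7}{9}\right) \left(- \frac{49}{56398}\right) = \frac{343}{507582}$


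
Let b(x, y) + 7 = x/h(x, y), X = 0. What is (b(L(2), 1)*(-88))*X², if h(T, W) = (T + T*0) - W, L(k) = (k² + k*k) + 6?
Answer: 0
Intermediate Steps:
L(k) = 6 + 2*k² (L(k) = (k² + k²) + 6 = 2*k² + 6 = 6 + 2*k²)
h(T, W) = T - W (h(T, W) = (T + 0) - W = T - W)
b(x, y) = -7 + x/(x - y)
(b(L(2), 1)*(-88))*X² = (((-6*(6 + 2*2²) + 7*1)/((6 + 2*2²) - 1*1))*(-88))*0² = (((-6*(6 + 2*4) + 7)/((6 + 2*4) - 1))*(-88))*0 = (((-6*(6 + 8) + 7)/((6 + 8) - 1))*(-88))*0 = (((-6*14 + 7)/(14 - 1))*(-88))*0 = (((-84 + 7)/13)*(-88))*0 = (((1/13)*(-77))*(-88))*0 = -77/13*(-88)*0 = (6776/13)*0 = 0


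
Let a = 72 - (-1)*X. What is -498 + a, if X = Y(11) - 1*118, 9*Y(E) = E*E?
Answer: -4775/9 ≈ -530.56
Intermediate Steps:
Y(E) = E²/9 (Y(E) = (E*E)/9 = E²/9)
X = -941/9 (X = (⅑)*11² - 1*118 = (⅑)*121 - 118 = 121/9 - 118 = -941/9 ≈ -104.56)
a = -293/9 (a = 72 - (-1)*(-941)/9 = 72 - 1*941/9 = 72 - 941/9 = -293/9 ≈ -32.556)
-498 + a = -498 - 293/9 = -4775/9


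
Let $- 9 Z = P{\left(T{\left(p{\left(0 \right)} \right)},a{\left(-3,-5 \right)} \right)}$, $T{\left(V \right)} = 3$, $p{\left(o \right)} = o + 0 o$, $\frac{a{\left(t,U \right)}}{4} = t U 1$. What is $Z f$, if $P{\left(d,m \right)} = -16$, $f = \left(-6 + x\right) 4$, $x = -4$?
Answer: $- \frac{640}{9} \approx -71.111$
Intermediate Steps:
$a{\left(t,U \right)} = 4 U t$ ($a{\left(t,U \right)} = 4 t U 1 = 4 U t 1 = 4 U t$)
$p{\left(o \right)} = o$ ($p{\left(o \right)} = o + 0 = o$)
$f = -40$ ($f = \left(-6 - 4\right) 4 = \left(-10\right) 4 = -40$)
$Z = \frac{16}{9}$ ($Z = \left(- \frac{1}{9}\right) \left(-16\right) = \frac{16}{9} \approx 1.7778$)
$Z f = \frac{16}{9} \left(-40\right) = - \frac{640}{9}$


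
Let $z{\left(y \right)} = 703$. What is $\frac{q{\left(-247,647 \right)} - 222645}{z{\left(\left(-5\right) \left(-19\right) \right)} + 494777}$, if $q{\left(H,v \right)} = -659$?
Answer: $- \frac{27913}{61935} \approx -0.45068$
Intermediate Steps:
$\frac{q{\left(-247,647 \right)} - 222645}{z{\left(\left(-5\right) \left(-19\right) \right)} + 494777} = \frac{-659 - 222645}{703 + 494777} = - \frac{223304}{495480} = \left(-223304\right) \frac{1}{495480} = - \frac{27913}{61935}$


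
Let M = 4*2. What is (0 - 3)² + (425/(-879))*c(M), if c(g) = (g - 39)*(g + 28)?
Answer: 160737/293 ≈ 548.59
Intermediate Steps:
M = 8
c(g) = (-39 + g)*(28 + g)
(0 - 3)² + (425/(-879))*c(M) = (0 - 3)² + (425/(-879))*(-1092 + 8² - 11*8) = (-3)² + (425*(-1/879))*(-1092 + 64 - 88) = 9 - 425/879*(-1116) = 9 + 158100/293 = 160737/293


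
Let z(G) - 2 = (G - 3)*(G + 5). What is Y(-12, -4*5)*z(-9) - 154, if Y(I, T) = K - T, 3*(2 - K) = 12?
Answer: 746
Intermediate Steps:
K = -2 (K = 2 - 1/3*12 = 2 - 4 = -2)
Y(I, T) = -2 - T
z(G) = 2 + (-3 + G)*(5 + G) (z(G) = 2 + (G - 3)*(G + 5) = 2 + (-3 + G)*(5 + G))
Y(-12, -4*5)*z(-9) - 154 = (-2 - (-4)*5)*(-13 + (-9)**2 + 2*(-9)) - 154 = (-2 - 1*(-20))*(-13 + 81 - 18) - 154 = (-2 + 20)*50 - 154 = 18*50 - 154 = 900 - 154 = 746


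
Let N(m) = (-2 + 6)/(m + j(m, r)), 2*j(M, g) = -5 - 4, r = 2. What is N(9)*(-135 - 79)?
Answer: -1712/9 ≈ -190.22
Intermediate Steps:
j(M, g) = -9/2 (j(M, g) = (-5 - 4)/2 = (½)*(-9) = -9/2)
N(m) = 4/(-9/2 + m) (N(m) = (-2 + 6)/(m - 9/2) = 4/(-9/2 + m))
N(9)*(-135 - 79) = (8/(-9 + 2*9))*(-135 - 79) = (8/(-9 + 18))*(-214) = (8/9)*(-214) = -1712/9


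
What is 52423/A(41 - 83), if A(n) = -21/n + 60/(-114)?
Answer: -1992074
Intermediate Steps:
A(n) = -10/19 - 21/n (A(n) = -21/n + 60*(-1/114) = -21/n - 10/19 = -10/19 - 21/n)
52423/A(41 - 83) = 52423/(-10/19 - 21/(41 - 83)) = 52423/(-10/19 - 21/(-42)) = 52423/(-10/19 - 21*(-1/42)) = 52423/(-10/19 + 1/2) = 52423/(-1/38) = 52423*(-38) = -1992074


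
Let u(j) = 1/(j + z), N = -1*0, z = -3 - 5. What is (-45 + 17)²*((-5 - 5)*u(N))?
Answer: 980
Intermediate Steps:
z = -8
N = 0
u(j) = 1/(-8 + j) (u(j) = 1/(j - 8) = 1/(-8 + j))
(-45 + 17)²*((-5 - 5)*u(N)) = (-45 + 17)²*((-5 - 5)/(-8 + 0)) = (-28)²*(-10/(-8)) = 784*(-10*(-⅛)) = 784*(5/4) = 980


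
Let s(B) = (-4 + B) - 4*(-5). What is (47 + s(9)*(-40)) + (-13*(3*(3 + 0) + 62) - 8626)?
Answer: -10502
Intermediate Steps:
s(B) = 16 + B (s(B) = (-4 + B) + 20 = 16 + B)
(47 + s(9)*(-40)) + (-13*(3*(3 + 0) + 62) - 8626) = (47 + (16 + 9)*(-40)) + (-13*(3*(3 + 0) + 62) - 8626) = (47 + 25*(-40)) + (-13*(3*3 + 62) - 8626) = (47 - 1000) + (-13*(9 + 62) - 8626) = -953 + (-13*71 - 8626) = -953 + (-923 - 8626) = -953 - 9549 = -10502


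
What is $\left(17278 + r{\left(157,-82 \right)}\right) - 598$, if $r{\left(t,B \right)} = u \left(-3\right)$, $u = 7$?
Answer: $16659$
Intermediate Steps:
$r{\left(t,B \right)} = -21$ ($r{\left(t,B \right)} = 7 \left(-3\right) = -21$)
$\left(17278 + r{\left(157,-82 \right)}\right) - 598 = \left(17278 - 21\right) - 598 = 17257 - 598 = 16659$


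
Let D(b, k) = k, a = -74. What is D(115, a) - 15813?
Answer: -15887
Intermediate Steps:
D(115, a) - 15813 = -74 - 15813 = -15887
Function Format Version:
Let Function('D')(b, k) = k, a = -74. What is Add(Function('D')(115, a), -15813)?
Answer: -15887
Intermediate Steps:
Add(Function('D')(115, a), -15813) = Add(-74, -15813) = -15887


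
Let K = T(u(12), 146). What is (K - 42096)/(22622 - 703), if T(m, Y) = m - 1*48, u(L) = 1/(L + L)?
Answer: -1011455/526056 ≈ -1.9227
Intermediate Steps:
u(L) = 1/(2*L)
T(m, Y) = -48 + m (T(m, Y) = m - 48 = -48 + m)
K = -1151/24 (K = -48 + (½)/12 = -48 + (½)*(1/12) = -48 + 1/24 = -1151/24 ≈ -47.958)
(K - 42096)/(22622 - 703) = (-1151/24 - 42096)/(22622 - 703) = -1011455/24/21919 = -1011455/24*1/21919 = -1011455/526056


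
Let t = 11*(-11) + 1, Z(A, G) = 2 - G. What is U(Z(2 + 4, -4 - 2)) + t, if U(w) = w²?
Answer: -56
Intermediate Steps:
t = -120 (t = -121 + 1 = -120)
U(Z(2 + 4, -4 - 2)) + t = (2 - (-4 - 2))² - 120 = (2 - 1*(-6))² - 120 = (2 + 6)² - 120 = 8² - 120 = 64 - 120 = -56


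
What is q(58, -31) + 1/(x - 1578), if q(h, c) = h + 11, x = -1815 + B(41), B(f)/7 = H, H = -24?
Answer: 245708/3561 ≈ 69.000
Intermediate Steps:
B(f) = -168 (B(f) = 7*(-24) = -168)
x = -1983 (x = -1815 - 168 = -1983)
q(h, c) = 11 + h
q(58, -31) + 1/(x - 1578) = (11 + 58) + 1/(-1983 - 1578) = 69 + 1/(-3561) = 69 - 1/3561 = 245708/3561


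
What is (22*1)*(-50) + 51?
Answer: -1049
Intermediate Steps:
(22*1)*(-50) + 51 = 22*(-50) + 51 = -1100 + 51 = -1049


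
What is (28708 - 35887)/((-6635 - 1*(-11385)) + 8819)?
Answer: -2393/4523 ≈ -0.52907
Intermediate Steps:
(28708 - 35887)/((-6635 - 1*(-11385)) + 8819) = -7179/((-6635 + 11385) + 8819) = -7179/(4750 + 8819) = -7179/13569 = -7179*1/13569 = -2393/4523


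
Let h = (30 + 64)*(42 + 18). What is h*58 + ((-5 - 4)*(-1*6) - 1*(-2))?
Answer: 327176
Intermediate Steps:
h = 5640 (h = 94*60 = 5640)
h*58 + ((-5 - 4)*(-1*6) - 1*(-2)) = 5640*58 + ((-5 - 4)*(-1*6) - 1*(-2)) = 327120 + (-9*(-6) + 2) = 327120 + (54 + 2) = 327120 + 56 = 327176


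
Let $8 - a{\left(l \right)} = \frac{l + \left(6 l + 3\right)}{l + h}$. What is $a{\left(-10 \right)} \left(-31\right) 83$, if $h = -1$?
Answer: $- \frac{54033}{11} \approx -4912.1$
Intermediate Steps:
$a{\left(l \right)} = 8 - \frac{3 + 7 l}{-1 + l}$ ($a{\left(l \right)} = 8 - \frac{l + \left(6 l + 3\right)}{l - 1} = 8 - \frac{l + \left(3 + 6 l\right)}{-1 + l} = 8 - \frac{3 + 7 l}{-1 + l}$)
$a{\left(-10 \right)} \left(-31\right) 83 = \frac{-11 - 10}{-1 - 10} \left(-31\right) 83 = \frac{1}{-11} \left(-21\right) \left(-31\right) 83 = \left(- \frac{1}{11}\right) \left(-21\right) \left(-31\right) 83 = \frac{21}{11} \left(-31\right) 83 = \left(- \frac{651}{11}\right) 83 = - \frac{54033}{11}$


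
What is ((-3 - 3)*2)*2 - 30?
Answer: -54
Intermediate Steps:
((-3 - 3)*2)*2 - 30 = -6*2*2 - 30 = -12*2 - 30 = -24 - 30 = -54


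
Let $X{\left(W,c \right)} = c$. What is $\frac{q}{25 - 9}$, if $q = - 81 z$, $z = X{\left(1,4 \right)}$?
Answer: $- \frac{81}{4} \approx -20.25$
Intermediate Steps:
$z = 4$
$q = -324$ ($q = \left(-81\right) 4 = -324$)
$\frac{q}{25 - 9} = - \frac{324}{25 - 9} = - \frac{324}{16} = \left(-324\right) \frac{1}{16} = - \frac{81}{4}$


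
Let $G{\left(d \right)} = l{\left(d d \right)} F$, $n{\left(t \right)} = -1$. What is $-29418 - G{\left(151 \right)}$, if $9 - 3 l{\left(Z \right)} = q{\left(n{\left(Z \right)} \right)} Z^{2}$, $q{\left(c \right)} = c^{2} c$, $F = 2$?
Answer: $- \frac{1039859474}{3} \approx -3.4662 \cdot 10^{8}$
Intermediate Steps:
$q{\left(c \right)} = c^{3}$
$l{\left(Z \right)} = 3 + \frac{Z^{2}}{3}$ ($l{\left(Z \right)} = 3 - \frac{\left(-1\right)^{3} Z^{2}}{3} = 3 - \frac{\left(-1\right) Z^{2}}{3} = 3 + \frac{Z^{2}}{3}$)
$G{\left(d \right)} = 6 + \frac{2 d^{4}}{3}$ ($G{\left(d \right)} = \left(3 + \frac{\left(d d\right)^{2}}{3}\right) 2 = \left(3 + \frac{\left(d^{2}\right)^{2}}{3}\right) 2 = \left(3 + \frac{d^{4}}{3}\right) 2 = 6 + \frac{2 d^{4}}{3}$)
$-29418 - G{\left(151 \right)} = -29418 - \left(6 + \frac{2 \cdot 151^{4}}{3}\right) = -29418 - \left(6 + \frac{2}{3} \cdot 519885601\right) = -29418 - \left(6 + \frac{1039771202}{3}\right) = -29418 - \frac{1039771220}{3} = - \frac{1039859474}{3}$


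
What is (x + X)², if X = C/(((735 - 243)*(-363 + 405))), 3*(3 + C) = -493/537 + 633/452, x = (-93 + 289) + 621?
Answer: 151126527601637990770095025/226410590186445579264 ≈ 6.6749e+5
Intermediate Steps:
x = 817 (x = 196 + 621 = 817)
C = -2067431/728172 (C = -3 + (-493/537 + 633/452)/3 = -3 + (⅓)*(117085/242724) = -3 + 117085/728172 = -2067431/728172 ≈ -2.8392)
X = -2067431/15046946208 (X = -2067431*1/((-363 + 405)*(735 - 243))/728172 = -2067431/(728172*(492*42)) = -2067431/728172/20664 = -2067431/728172*1/20664 = -2067431/15046946208 ≈ -0.00013740)
(x + X)² = (817 - 2067431/15046946208)² = (12293352984505/15046946208)² = 151126527601637990770095025/226410590186445579264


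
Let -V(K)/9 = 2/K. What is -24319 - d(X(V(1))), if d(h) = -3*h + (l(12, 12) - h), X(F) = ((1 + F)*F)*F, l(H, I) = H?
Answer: -46363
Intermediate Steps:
V(K) = -18/K
X(F) = F²*(1 + F) (X(F) = (F*(1 + F))*F = F²*(1 + F))
d(h) = 12 - 4*h (d(h) = -3*h + (12 - h) = 12 - 4*h)
-24319 - d(X(V(1))) = -24319 - (12 - 4*(-18/1)²*(1 - 18/1)) = -24319 - (12 - 4*(-18*1)²*(1 - 18*1)) = -24319 - (12 - 4*(-18)²*(1 - 18)) = -24319 - (12 - 1296*(-17)) = -24319 - (12 - 4*(-5508)) = -24319 - (12 + 22032) = -24319 - 1*22044 = -24319 - 22044 = -46363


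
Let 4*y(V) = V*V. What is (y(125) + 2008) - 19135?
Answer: -52883/4 ≈ -13221.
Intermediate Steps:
y(V) = V²/4 (y(V) = (V*V)/4 = V²/4)
(y(125) + 2008) - 19135 = ((¼)*125² + 2008) - 19135 = ((¼)*15625 + 2008) - 19135 = (15625/4 + 2008) - 19135 = 23657/4 - 19135 = -52883/4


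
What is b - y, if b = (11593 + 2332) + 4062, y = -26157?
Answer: 44144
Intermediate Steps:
b = 17987 (b = 13925 + 4062 = 17987)
b - y = 17987 - 1*(-26157) = 17987 + 26157 = 44144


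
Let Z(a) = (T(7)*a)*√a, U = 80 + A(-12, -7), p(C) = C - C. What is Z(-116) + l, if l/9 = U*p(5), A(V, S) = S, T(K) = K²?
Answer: -11368*I*√29 ≈ -61219.0*I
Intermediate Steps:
p(C) = 0
U = 73 (U = 80 - 7 = 73)
Z(a) = 49*a^(3/2) (Z(a) = (7²*a)*√a = (49*a)*√a = 49*a^(3/2))
l = 0 (l = 9*(73*0) = 9*0 = 0)
Z(-116) + l = 49*(-116)^(3/2) + 0 = 49*(-232*I*√29) + 0 = -11368*I*√29 + 0 = -11368*I*√29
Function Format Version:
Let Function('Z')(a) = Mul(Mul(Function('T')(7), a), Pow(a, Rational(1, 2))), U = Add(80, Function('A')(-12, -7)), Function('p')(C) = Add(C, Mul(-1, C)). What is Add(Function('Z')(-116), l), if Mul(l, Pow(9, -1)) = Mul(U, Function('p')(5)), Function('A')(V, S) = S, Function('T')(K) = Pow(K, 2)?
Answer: Mul(-11368, I, Pow(29, Rational(1, 2))) ≈ Mul(-61219., I)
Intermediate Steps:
Function('p')(C) = 0
U = 73 (U = Add(80, -7) = 73)
Function('Z')(a) = Mul(49, Pow(a, Rational(3, 2))) (Function('Z')(a) = Mul(Mul(Pow(7, 2), a), Pow(a, Rational(1, 2))) = Mul(Mul(49, a), Pow(a, Rational(1, 2))) = Mul(49, Pow(a, Rational(3, 2))))
l = 0 (l = Mul(9, Mul(73, 0)) = Mul(9, 0) = 0)
Add(Function('Z')(-116), l) = Add(Mul(49, Pow(-116, Rational(3, 2))), 0) = Add(Mul(49, Mul(-232, I, Pow(29, Rational(1, 2)))), 0) = Add(Mul(-11368, I, Pow(29, Rational(1, 2))), 0) = Mul(-11368, I, Pow(29, Rational(1, 2)))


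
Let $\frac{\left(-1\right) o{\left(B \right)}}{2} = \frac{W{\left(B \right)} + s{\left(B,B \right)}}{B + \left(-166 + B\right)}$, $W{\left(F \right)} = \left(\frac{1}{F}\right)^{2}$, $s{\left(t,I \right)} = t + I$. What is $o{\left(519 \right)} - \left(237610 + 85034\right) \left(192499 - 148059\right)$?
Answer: $- \frac{1683909893383903279}{117441396} \approx -1.4338 \cdot 10^{10}$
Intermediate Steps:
$s{\left(t,I \right)} = I + t$
$W{\left(F \right)} = \frac{1}{F^{2}}$
$o{\left(B \right)} = - \frac{2 \left(\frac{1}{B^{2}} + 2 B\right)}{-166 + 2 B}$ ($o{\left(B \right)} = - 2 \frac{\frac{1}{B^{2}} + \left(B + B\right)}{B + \left(-166 + B\right)} = - 2 \frac{\frac{1}{B^{2}} + 2 B}{-166 + 2 B} = - \frac{2 \left(\frac{1}{B^{2}} + 2 B\right)}{-166 + 2 B}$)
$o{\left(519 \right)} - \left(237610 + 85034\right) \left(192499 - 148059\right) = \frac{-1 - 2 \cdot 519^{3}}{269361 \left(-83 + 519\right)} - \left(237610 + 85034\right) \left(192499 - 148059\right) = \frac{-1 - 279596718}{269361 \cdot 436} - 322644 \cdot 44440 = \frac{1}{269361} \cdot \frac{1}{436} \left(-1 - 279596718\right) - 14338299360 = \frac{1}{269361} \cdot \frac{1}{436} \left(-279596719\right) - 14338299360 = - \frac{279596719}{117441396} - 14338299360 = - \frac{1683909893383903279}{117441396}$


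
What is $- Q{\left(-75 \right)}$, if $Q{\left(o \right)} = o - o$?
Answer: $0$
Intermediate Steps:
$Q{\left(o \right)} = 0$
$- Q{\left(-75 \right)} = \left(-1\right) 0 = 0$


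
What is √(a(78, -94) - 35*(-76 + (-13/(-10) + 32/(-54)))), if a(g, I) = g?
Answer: √879090/18 ≈ 52.089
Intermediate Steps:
√(a(78, -94) - 35*(-76 + (-13/(-10) + 32/(-54)))) = √(78 - 35*(-76 + (-13/(-10) + 32/(-54)))) = √(78 - 35*(-76 + (-13*(-⅒) + 32*(-1/54)))) = √(78 - 35*(-76 + (13/10 - 16/27))) = √(78 - 35*(-76 + 191/270)) = √(78 - 35*(-20329/270)) = √(78 + 142303/54) = √(146515/54) = √879090/18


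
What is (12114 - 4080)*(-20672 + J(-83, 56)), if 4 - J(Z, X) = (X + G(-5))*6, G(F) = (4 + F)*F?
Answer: -168987156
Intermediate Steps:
G(F) = F*(4 + F)
J(Z, X) = -26 - 6*X (J(Z, X) = 4 - (X - 5*(4 - 5))*6 = 4 - (X - 5*(-1))*6 = 4 - (X + 5)*6 = 4 - (5 + X)*6 = 4 - (30 + 6*X) = 4 + (-30 - 6*X) = -26 - 6*X)
(12114 - 4080)*(-20672 + J(-83, 56)) = (12114 - 4080)*(-20672 + (-26 - 6*56)) = 8034*(-20672 + (-26 - 336)) = 8034*(-20672 - 362) = 8034*(-21034) = -168987156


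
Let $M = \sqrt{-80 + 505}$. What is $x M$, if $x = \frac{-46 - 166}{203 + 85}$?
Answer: $- \frac{265 \sqrt{17}}{72} \approx -15.175$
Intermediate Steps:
$M = 5 \sqrt{17}$ ($M = \sqrt{425} = 5 \sqrt{17} \approx 20.616$)
$x = - \frac{53}{72}$ ($x = - \frac{212}{288} = \left(-212\right) \frac{1}{288} = - \frac{53}{72} \approx -0.73611$)
$x M = - \frac{53 \cdot 5 \sqrt{17}}{72} = - \frac{265 \sqrt{17}}{72}$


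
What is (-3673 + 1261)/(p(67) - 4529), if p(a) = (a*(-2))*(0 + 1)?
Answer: 2412/4663 ≈ 0.51726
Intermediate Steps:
p(a) = -2*a (p(a) = -2*a*1 = -2*a)
(-3673 + 1261)/(p(67) - 4529) = (-3673 + 1261)/(-2*67 - 4529) = -2412/(-134 - 4529) = -2412/(-4663) = -2412*(-1/4663) = 2412/4663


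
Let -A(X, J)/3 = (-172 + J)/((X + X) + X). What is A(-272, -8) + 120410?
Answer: 8187835/68 ≈ 1.2041e+5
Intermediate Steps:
A(X, J) = -(-172 + J)/X (A(X, J) = -3*(-172 + J)/((X + X) + X) = -3*(-172 + J)/(2*X + X) = -3*(-172 + J)/(3*X) = -3*(-172 + J)*1/(3*X) = -(-172 + J)/X)
A(-272, -8) + 120410 = (172 - 1*(-8))/(-272) + 120410 = -(172 + 8)/272 + 120410 = -1/272*180 + 120410 = -45/68 + 120410 = 8187835/68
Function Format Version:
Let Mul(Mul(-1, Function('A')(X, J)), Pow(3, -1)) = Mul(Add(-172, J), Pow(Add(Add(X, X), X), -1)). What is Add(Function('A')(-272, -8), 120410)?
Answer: Rational(8187835, 68) ≈ 1.2041e+5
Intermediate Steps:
Function('A')(X, J) = Mul(-1, Pow(X, -1), Add(-172, J)) (Function('A')(X, J) = Mul(-3, Mul(Add(-172, J), Pow(Add(Add(X, X), X), -1))) = Mul(-3, Mul(Add(-172, J), Pow(Add(Mul(2, X), X), -1))) = Mul(-3, Mul(Add(-172, J), Pow(Mul(3, X), -1))) = Mul(-3, Mul(Add(-172, J), Mul(Rational(1, 3), Pow(X, -1)))) = Mul(-3, Mul(Rational(1, 3), Pow(X, -1), Add(-172, J))) = Mul(-1, Pow(X, -1), Add(-172, J)))
Add(Function('A')(-272, -8), 120410) = Add(Mul(Pow(-272, -1), Add(172, Mul(-1, -8))), 120410) = Add(Mul(Rational(-1, 272), Add(172, 8)), 120410) = Add(Mul(Rational(-1, 272), 180), 120410) = Add(Rational(-45, 68), 120410) = Rational(8187835, 68)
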